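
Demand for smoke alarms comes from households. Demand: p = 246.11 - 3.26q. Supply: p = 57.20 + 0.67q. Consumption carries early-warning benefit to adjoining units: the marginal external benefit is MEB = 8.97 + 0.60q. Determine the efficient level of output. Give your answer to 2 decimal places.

q* = 59.42

Social marginal benefit = demand + MEB = 255.08 - 2.66q.
Set SMB = MC: 255.08 - 2.66q = 57.20 + 0.67q → q* = 59.4234.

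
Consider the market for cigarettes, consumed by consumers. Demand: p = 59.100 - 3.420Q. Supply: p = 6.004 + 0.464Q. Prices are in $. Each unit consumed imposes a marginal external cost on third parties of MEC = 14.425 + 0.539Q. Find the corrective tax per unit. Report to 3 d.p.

Social marginal benefit = demand − MEC = 44.675 - 3.959Q.
Set SMB = MC: 44.675 - 3.959Q = 6.004 + 0.464Q → Q* = 8.7432.
The Pigouvian tax equals MEC at Q*: 14.425 + 0.539×8.7432 = 19.1376.

tax = $19.138 per unit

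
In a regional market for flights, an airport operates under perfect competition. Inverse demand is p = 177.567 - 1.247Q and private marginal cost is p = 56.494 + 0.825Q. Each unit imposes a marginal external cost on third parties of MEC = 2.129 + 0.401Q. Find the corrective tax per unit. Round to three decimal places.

tax = 21.416 per unit

Social marginal cost = private MC + MEC = 58.623 + 1.226Q.
Set SMC = demand: 58.623 + 1.226Q = 177.567 - 1.247Q → Q* = 48.0970.
The Pigouvian tax equals MEC at Q*: 2.129 + 0.401×48.0970 = 21.4159.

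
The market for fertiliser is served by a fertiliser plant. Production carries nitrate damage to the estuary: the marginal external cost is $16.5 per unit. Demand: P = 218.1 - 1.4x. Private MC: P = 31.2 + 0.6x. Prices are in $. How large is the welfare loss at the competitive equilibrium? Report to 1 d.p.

Market equilibrium (private): 31.2 + 0.6x = 218.1 - 1.4x → x_m = 93.4500.
Social marginal cost = private MC + MEC = 47.7 + 0.6x.
Set SMC = demand: 47.7 + 0.6x = 218.1 - 1.4x → x* = 85.2000.
Between x* and x_m the wedge SMC − demand runs linearly from 0 to MEC(x_m), so the loss is a triangle.
DWL = ½ × 8.2500 × 16.5000 = 68.0625.

DWL = $68.1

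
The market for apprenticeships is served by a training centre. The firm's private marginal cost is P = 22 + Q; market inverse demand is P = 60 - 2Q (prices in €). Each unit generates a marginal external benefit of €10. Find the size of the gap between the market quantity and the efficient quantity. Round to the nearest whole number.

3 units

Market equilibrium (private): 22 + Q = 60 - 2Q → Q_m = 12.6667.
Social marginal cost = private MC − MEB = 12 + Q.
Set SMC = demand: 12 + Q = 60 - 2Q → Q* = 16.0000.
Gap = |12.6667 − 16.0000| = 3.3333.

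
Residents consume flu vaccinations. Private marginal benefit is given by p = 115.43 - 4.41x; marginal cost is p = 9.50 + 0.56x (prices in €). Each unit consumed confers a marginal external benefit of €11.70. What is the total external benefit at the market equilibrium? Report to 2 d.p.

Market equilibrium (private): 9.50 + 0.56x = 115.43 - 4.41x → x_m = 21.3139.
Total external benefit = MEB × x_m = 11.70 × 21.3139 = 249.3726.

€249.37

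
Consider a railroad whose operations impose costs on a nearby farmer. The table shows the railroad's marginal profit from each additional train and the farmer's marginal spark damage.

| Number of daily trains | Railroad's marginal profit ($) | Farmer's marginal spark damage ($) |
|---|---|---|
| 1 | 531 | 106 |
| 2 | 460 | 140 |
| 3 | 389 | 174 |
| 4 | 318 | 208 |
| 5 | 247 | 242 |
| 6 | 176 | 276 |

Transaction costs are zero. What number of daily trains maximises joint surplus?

Bargaining reaches the level where marginal profit last exceeds marginal spark damage.
That holds through level 5 (247 ≥ 242) but not at 6 (176 < 276).

5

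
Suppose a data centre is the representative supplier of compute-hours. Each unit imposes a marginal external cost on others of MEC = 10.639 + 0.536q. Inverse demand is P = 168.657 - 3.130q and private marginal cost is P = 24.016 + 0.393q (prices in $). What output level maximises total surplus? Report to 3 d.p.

Social marginal cost = private MC + MEC = 34.655 + 0.929q.
Set SMC = demand: 34.655 + 0.929q = 168.657 - 3.130q → q* = 33.0136.

q* = 33.014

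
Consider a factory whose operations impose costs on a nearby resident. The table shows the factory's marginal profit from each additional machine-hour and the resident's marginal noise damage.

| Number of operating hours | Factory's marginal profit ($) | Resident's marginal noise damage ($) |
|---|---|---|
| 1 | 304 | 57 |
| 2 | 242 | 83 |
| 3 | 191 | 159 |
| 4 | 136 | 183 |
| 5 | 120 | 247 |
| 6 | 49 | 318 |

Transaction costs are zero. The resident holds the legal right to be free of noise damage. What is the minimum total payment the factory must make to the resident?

Efficient level: marginal profit ≥ marginal noise damage through level 3, so k* = 3.
With the resident holding the right, the factory must at least compensate total damage at k*: 57 + 83 + 159 = 299.

$299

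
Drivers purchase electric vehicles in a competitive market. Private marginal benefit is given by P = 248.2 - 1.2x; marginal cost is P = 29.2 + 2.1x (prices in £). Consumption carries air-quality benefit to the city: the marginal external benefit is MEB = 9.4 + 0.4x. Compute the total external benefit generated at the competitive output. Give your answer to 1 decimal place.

£1504.6

Market equilibrium (private): 29.2 + 2.1x = 248.2 - 1.2x → x_m = 66.3636.
Total external benefit = ∫₀^{x_m} (9.4 + 0.4x) dx = 9.4×66.3636 + ½×0.4×66.3636² = 1504.6433.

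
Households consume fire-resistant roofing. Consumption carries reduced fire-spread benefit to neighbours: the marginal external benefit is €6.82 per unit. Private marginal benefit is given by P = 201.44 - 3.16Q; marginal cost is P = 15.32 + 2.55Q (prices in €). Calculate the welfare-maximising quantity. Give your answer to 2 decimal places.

Social marginal benefit = demand + MEB = 208.26 - 3.16Q.
Set SMB = MC: 208.26 - 3.16Q = 15.32 + 2.55Q → Q* = 33.7898.

Q* = 33.79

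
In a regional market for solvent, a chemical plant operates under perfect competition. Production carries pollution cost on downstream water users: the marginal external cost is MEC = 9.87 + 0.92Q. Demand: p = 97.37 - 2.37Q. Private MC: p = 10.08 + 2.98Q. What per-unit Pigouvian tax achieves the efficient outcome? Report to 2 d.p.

tax = 21.23 per unit

Social marginal cost = private MC + MEC = 19.95 + 3.90Q.
Set SMC = demand: 19.95 + 3.90Q = 97.37 - 2.37Q → Q* = 12.3477.
The Pigouvian tax equals MEC at Q*: 9.87 + 0.92×12.3477 = 21.2299.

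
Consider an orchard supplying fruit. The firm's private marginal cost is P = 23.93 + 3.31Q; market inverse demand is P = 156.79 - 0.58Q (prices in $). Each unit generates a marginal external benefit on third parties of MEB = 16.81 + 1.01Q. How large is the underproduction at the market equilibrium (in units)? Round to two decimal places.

Market equilibrium (private): 23.93 + 3.31Q = 156.79 - 0.58Q → Q_m = 34.1542.
Social marginal cost = private MC − MEB = 7.12 + 2.30Q.
Set SMC = demand: 7.12 + 2.30Q = 156.79 - 0.58Q → Q* = 51.9688.
Gap = |34.1542 − 51.9688| = 17.8146.

17.81 units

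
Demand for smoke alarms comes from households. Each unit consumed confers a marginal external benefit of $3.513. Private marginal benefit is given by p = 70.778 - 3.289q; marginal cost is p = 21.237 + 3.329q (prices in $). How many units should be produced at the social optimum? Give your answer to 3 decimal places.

Social marginal benefit = demand + MEB = 74.291 - 3.289q.
Set SMB = MC: 74.291 - 3.289q = 21.237 + 3.329q → q* = 8.0166.

q* = 8.017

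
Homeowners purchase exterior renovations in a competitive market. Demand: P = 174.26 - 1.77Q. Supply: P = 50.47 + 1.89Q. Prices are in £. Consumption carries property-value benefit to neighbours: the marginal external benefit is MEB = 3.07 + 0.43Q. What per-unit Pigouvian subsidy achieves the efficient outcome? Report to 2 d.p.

subsidy = £19.96 per unit

Social marginal benefit = demand + MEB = 177.33 - 1.34Q.
Set SMB = MC: 177.33 - 1.34Q = 50.47 + 1.89Q → Q* = 39.2755.
The Pigouvian subsidy equals MEB at Q*: 3.07 + 0.43×39.2755 = 19.9585.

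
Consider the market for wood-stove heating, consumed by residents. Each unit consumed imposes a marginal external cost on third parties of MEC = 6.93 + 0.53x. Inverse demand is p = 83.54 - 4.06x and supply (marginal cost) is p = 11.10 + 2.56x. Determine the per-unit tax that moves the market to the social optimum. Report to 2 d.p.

tax = 11.79 per unit

Social marginal benefit = demand − MEC = 76.61 - 4.59x.
Set SMB = MC: 76.61 - 4.59x = 11.10 + 2.56x → x* = 9.1622.
The Pigouvian tax equals MEC at x*: 6.93 + 0.53×9.1622 = 11.7860.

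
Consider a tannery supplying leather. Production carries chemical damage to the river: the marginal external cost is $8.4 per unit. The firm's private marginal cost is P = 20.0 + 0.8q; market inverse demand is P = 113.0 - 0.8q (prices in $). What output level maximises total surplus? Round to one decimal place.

Social marginal cost = private MC + MEC = 28.4 + 0.8q.
Set SMC = demand: 28.4 + 0.8q = 113.0 - 0.8q → q* = 52.8750.

q* = 52.9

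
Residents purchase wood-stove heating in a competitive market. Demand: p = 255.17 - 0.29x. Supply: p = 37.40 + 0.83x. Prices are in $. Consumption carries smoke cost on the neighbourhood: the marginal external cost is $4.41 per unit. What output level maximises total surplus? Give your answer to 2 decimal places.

Social marginal benefit = demand − MEC = 250.76 - 0.29x.
Set SMB = MC: 250.76 - 0.29x = 37.40 + 0.83x → x* = 190.5000.

x* = 190.50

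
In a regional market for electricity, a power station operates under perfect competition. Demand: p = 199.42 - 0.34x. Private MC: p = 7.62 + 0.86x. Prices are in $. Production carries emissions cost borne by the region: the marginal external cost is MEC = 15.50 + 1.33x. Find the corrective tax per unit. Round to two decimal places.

Social marginal cost = private MC + MEC = 23.12 + 2.19x.
Set SMC = demand: 23.12 + 2.19x = 199.42 - 0.34x → x* = 69.6838.
The Pigouvian tax equals MEC at x*: 15.50 + 1.33×69.6838 = 108.1795.

tax = $108.18 per unit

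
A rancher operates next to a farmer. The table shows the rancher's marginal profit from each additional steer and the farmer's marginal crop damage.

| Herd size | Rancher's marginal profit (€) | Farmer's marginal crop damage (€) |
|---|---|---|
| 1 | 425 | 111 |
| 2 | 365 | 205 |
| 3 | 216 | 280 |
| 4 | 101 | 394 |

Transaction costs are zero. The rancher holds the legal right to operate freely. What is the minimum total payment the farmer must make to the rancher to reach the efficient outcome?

€317

Left alone the rancher would choose level 4 (marginal profit stays positive).
Efficient level: k* = 2 (marginal profit ≥ marginal crop damage through 2).
The farmer must at least cover the rancher's forgone profit from cutting 4→2: 216 + 101 = 317.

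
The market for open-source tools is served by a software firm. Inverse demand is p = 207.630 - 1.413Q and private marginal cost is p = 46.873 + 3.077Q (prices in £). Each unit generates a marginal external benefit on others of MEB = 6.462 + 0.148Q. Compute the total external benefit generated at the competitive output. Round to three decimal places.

Market equilibrium (private): 46.873 + 3.077Q = 207.630 - 1.413Q → Q_m = 35.8033.
Total external benefit = ∫₀^{Q_m} (6.462 + 0.148Q) dQ = 6.462×35.8033 + ½×0.148×35.8033² = 326.2198.

£326.220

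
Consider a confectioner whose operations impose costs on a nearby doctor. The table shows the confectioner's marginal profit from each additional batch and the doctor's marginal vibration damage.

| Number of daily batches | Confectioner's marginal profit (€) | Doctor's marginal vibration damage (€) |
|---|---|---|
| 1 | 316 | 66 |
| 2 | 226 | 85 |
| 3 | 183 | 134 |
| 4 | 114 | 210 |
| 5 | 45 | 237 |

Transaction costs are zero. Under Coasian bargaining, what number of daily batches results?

Bargaining reaches the level where marginal profit last exceeds marginal vibration damage.
That holds through level 3 (183 ≥ 134) but not at 4 (114 < 210).

3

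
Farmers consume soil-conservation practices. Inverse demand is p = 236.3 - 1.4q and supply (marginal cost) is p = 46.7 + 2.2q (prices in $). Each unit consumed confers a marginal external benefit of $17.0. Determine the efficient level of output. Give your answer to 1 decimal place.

q* = 57.4

Social marginal benefit = demand + MEB = 253.3 - 1.4q.
Set SMB = MC: 253.3 - 1.4q = 46.7 + 2.2q → q* = 57.3889.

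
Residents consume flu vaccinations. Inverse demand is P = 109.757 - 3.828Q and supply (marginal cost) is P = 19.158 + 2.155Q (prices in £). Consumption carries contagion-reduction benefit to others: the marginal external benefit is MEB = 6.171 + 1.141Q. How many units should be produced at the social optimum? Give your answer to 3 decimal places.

Q* = 19.986

Social marginal benefit = demand + MEB = 115.928 - 2.687Q.
Set SMB = MC: 115.928 - 2.687Q = 19.158 + 2.155Q → Q* = 19.9855.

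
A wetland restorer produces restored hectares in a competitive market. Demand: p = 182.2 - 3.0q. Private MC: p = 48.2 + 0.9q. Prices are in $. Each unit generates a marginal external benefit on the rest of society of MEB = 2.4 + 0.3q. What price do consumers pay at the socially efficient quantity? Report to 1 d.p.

P = $68.5

Social marginal cost = private MC − MEB = 45.8 + 0.6q.
Set SMC = demand: 45.8 + 0.6q = 182.2 - 3.0q → q* = 37.8889.
Consumer price on the demand curve at q*: 182.2 − 3.0×37.8889 = 68.5333.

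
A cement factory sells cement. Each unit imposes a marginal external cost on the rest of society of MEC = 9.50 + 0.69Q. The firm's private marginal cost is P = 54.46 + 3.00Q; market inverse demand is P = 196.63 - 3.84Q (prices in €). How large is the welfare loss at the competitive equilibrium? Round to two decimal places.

DWL = €37.74

Market equilibrium (private): 54.46 + 3.00Q = 196.63 - 3.84Q → Q_m = 20.7851.
Social marginal cost = private MC + MEC = 63.96 + 3.69Q.
Set SMC = demand: 63.96 + 3.69Q = 196.63 - 3.84Q → Q* = 17.6189.
Height of the DWL triangle at Q_m is SMC(Q_m) − demand(Q_m) = MEC(Q_m) = 23.8417.
DWL = ½ × 3.1662 × 23.8417 = 37.7438.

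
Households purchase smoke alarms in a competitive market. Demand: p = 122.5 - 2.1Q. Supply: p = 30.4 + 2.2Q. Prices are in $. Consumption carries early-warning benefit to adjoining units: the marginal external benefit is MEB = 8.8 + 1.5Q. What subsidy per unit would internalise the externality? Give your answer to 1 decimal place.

subsidy = $62.9 per unit

Social marginal benefit = demand + MEB = 131.3 - 0.6Q.
Set SMB = MC: 131.3 - 0.6Q = 30.4 + 2.2Q → Q* = 36.0357.
The Pigouvian subsidy equals MEB at Q*: 8.8 + 1.5×36.0357 = 62.8536.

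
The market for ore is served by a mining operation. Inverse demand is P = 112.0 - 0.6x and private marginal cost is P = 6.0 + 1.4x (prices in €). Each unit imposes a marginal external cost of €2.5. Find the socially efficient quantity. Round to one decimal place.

x* = 51.8

Social marginal cost = private MC + MEC = 8.5 + 1.4x.
Set SMC = demand: 8.5 + 1.4x = 112.0 - 0.6x → x* = 51.7500.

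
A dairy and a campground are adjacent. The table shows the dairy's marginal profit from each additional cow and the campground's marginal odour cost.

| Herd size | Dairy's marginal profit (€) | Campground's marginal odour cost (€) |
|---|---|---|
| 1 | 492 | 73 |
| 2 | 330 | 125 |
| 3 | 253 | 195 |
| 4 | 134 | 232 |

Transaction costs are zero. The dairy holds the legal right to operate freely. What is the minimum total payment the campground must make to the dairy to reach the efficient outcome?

€134

Left alone the dairy would choose level 4 (marginal profit stays positive).
Efficient level: k* = 3 (marginal profit ≥ marginal odour cost through 3).
The campground must at least cover the dairy's forgone profit from cutting 4→3: 134 = 134.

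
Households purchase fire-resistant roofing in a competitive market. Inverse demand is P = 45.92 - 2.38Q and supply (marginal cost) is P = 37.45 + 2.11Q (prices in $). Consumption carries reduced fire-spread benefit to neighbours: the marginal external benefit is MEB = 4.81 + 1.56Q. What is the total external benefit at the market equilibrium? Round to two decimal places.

Market equilibrium (private): 37.45 + 2.11Q = 45.92 - 2.38Q → Q_m = 1.8864.
Total external benefit = ∫₀^{Q_m} (4.81 + 1.56Q) dQ = 4.81×1.8864 + ½×1.56×1.8864² = 11.8492.

$11.85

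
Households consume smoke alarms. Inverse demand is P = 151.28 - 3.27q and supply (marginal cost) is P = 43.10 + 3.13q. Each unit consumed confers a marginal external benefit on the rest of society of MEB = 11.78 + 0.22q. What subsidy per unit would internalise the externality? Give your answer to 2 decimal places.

Social marginal benefit = demand + MEB = 163.06 - 3.05q.
Set SMB = MC: 163.06 - 3.05q = 43.10 + 3.13q → q* = 19.4110.
The Pigouvian subsidy equals MEB at q*: 11.78 + 0.22×19.4110 = 16.0504.

subsidy = 16.05 per unit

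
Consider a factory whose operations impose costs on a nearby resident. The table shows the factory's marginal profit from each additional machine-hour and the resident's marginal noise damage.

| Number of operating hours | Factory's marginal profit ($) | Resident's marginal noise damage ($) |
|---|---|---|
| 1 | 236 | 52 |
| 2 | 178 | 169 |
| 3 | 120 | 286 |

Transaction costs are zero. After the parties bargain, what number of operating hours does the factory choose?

Bargaining reaches the level where marginal profit last exceeds marginal noise damage.
That holds through level 2 (178 ≥ 169) but not at 3 (120 < 286).

2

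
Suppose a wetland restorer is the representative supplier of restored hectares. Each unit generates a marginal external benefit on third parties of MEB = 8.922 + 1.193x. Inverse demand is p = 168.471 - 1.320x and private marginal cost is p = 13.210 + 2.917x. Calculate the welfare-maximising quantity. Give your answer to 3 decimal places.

Social marginal cost = private MC − MEB = 4.288 + 1.724x.
Set SMC = demand: 4.288 + 1.724x = 168.471 - 1.320x → x* = 53.9366.

x* = 53.937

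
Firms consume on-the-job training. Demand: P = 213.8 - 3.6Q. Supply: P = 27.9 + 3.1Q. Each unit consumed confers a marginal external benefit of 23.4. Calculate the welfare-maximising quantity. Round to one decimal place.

Q* = 31.2

Social marginal benefit = demand + MEB = 237.2 - 3.6Q.
Set SMB = MC: 237.2 - 3.6Q = 27.9 + 3.1Q → Q* = 31.2388.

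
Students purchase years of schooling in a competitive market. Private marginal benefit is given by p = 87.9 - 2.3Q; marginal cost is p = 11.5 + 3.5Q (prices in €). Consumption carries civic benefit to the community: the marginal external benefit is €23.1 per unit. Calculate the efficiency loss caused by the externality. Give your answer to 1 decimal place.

Market equilibrium (private): 11.5 + 3.5Q = 87.9 - 2.3Q → Q_m = 13.1724.
Social marginal benefit = demand + MEB = 111.0 - 2.3Q.
Set SMB = MC: 111.0 - 2.3Q = 11.5 + 3.5Q → Q* = 17.1552.
The welfare-loss triangle has base |Q_m − Q*| and height MEB(Q_m) (the vertical gap between SMB and MC is zero at Q* and MEB at Q_m).
DWL = ½ × 3.9828 × 23.1000 = 46.0013.

DWL = €46.0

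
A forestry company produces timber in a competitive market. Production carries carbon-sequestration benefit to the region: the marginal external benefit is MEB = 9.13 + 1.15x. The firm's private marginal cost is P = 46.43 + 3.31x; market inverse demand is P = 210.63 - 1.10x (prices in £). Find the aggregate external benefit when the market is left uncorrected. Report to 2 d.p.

Market equilibrium (private): 46.43 + 3.31x = 210.63 - 1.10x → x_m = 37.2336.
Total external benefit = ∫₀^{x_m} (9.13 + 1.15x) dx = 9.13×37.2336 + ½×1.15×37.2336² = 1137.0888.

£1137.09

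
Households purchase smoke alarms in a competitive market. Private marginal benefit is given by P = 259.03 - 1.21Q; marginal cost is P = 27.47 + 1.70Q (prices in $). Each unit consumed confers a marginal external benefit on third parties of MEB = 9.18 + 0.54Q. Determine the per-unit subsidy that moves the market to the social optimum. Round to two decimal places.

subsidy = $64.03 per unit

Social marginal benefit = demand + MEB = 268.21 - 0.67Q.
Set SMB = MC: 268.21 - 0.67Q = 27.47 + 1.70Q → Q* = 101.5781.
The Pigouvian subsidy equals MEB at Q*: 9.18 + 0.54×101.5781 = 64.0322.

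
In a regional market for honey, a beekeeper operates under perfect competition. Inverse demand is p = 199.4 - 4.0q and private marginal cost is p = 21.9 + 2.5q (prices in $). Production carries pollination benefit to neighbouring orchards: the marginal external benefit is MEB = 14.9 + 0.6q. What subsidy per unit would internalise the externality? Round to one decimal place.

subsidy = $34.5 per unit

Social marginal cost = private MC − MEB = 7.0 + 1.9q.
Set SMC = demand: 7.0 + 1.9q = 199.4 - 4.0q → q* = 32.6102.
The Pigouvian subsidy equals MEB at q*: 14.9 + 0.6×32.6102 = 34.4661.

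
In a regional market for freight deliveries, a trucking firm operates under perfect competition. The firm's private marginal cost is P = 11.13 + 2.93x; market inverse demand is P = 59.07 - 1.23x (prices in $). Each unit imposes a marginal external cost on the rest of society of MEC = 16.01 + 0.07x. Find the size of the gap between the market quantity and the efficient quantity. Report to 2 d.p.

3.98 units

Market equilibrium (private): 11.13 + 2.93x = 59.07 - 1.23x → x_m = 11.5240.
Social marginal cost = private MC + MEC = 27.14 + 3.00x.
Set SMC = demand: 27.14 + 3.00x = 59.07 - 1.23x → x* = 7.5485.
Gap = |11.5240 − 7.5485| = 3.9755.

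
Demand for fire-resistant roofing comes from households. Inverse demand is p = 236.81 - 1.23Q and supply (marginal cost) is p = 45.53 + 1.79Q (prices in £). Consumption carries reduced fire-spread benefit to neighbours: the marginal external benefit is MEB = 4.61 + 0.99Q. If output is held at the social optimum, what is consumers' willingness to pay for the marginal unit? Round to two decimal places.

Social marginal benefit = demand + MEB = 241.42 - 0.24Q.
Set SMB = MC: 241.42 - 0.24Q = 45.53 + 1.79Q → Q* = 96.4975.
Consumer price on the demand curve at Q*: 236.81 − 1.23×96.4975 = 118.1181.

P = £118.12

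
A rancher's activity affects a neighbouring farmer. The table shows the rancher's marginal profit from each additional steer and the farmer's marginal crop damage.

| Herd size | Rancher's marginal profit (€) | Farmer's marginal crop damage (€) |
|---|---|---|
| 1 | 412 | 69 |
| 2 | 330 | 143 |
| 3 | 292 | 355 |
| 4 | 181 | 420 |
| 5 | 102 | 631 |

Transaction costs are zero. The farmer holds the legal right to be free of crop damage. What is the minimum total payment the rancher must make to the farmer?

€212

Efficient level: marginal profit ≥ marginal crop damage through level 2, so k* = 2.
With the farmer holding the right, the rancher must at least compensate total damage at k*: 69 + 143 = 212.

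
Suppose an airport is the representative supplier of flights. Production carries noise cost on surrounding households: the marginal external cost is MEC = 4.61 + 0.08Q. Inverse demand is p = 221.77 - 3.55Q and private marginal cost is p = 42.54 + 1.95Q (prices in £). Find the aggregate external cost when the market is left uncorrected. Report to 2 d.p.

Market equilibrium (private): 42.54 + 1.95Q = 221.77 - 3.55Q → Q_m = 32.5873.
Total external cost = ∫₀^{Q_m} (4.61 + 0.08Q) dQ = 4.61×32.5873 + ½×0.08×32.5873² = 192.7047.

£192.70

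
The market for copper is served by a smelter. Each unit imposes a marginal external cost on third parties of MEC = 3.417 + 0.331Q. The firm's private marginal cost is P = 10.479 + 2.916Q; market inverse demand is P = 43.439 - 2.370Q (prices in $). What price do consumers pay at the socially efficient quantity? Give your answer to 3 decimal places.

Social marginal cost = private MC + MEC = 13.896 + 3.247Q.
Set SMC = demand: 13.896 + 3.247Q = 43.439 - 2.370Q → Q* = 5.2596.
Consumer price on the demand curve at Q*: 43.439 − 2.370×5.2596 = 30.9737.

P = $30.974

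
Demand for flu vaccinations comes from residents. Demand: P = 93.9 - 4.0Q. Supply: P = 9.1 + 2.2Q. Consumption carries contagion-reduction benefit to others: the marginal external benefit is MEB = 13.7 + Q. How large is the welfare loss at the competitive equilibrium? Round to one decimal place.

Market equilibrium (private): 9.1 + 2.2Q = 93.9 - 4.0Q → Q_m = 13.6774.
Social marginal benefit = demand + MEB = 107.6 - 3.0Q.
Set SMB = MC: 107.6 - 3.0Q = 9.1 + 2.2Q → Q* = 18.9423.
The welfare-loss triangle has base |Q_m − Q*| and height MEB(Q_m) (the vertical gap between SMB and MC is zero at Q* and MEB at Q_m).
DWL = ½ × 5.2649 × 27.3774 = 72.0696.

DWL = 72.1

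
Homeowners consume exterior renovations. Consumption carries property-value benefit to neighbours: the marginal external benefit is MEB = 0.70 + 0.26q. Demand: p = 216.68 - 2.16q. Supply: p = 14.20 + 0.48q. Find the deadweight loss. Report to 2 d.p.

Market equilibrium (private): 14.20 + 0.48q = 216.68 - 2.16q → q_m = 76.6970.
Social marginal benefit = demand + MEB = 217.38 - 1.90q.
Set SMB = MC: 217.38 - 1.90q = 14.20 + 0.48q → q* = 85.3697.
The welfare-loss triangle has base |q_m − q*| and height MEB(q_m) (the vertical gap between SMB and MC is zero at q* and MEB at q_m).
DWL = ½ × 8.6727 × 20.6412 = 89.5075.

DWL = 89.51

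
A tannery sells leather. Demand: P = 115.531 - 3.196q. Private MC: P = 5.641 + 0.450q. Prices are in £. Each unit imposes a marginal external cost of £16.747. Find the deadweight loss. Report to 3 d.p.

DWL = £38.462

Market equilibrium (private): 5.641 + 0.450q = 115.531 - 3.196q → q_m = 30.1399.
Social marginal cost = private MC + MEC = 22.388 + 0.450q.
Set SMC = demand: 22.388 + 0.450q = 115.531 - 3.196q → q* = 25.5466.
Between q* and q_m the wedge SMC − demand runs linearly from 0 to MEC(q_m), so the loss is a triangle.
DWL = ½ × 4.5933 × 16.7470 = 38.4620.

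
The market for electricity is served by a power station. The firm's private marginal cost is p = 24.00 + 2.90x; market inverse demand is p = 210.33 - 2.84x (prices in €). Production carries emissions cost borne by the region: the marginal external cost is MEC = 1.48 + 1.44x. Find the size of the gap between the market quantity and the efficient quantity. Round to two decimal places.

Market equilibrium (private): 24.00 + 2.90x = 210.33 - 2.84x → x_m = 32.4617.
Social marginal cost = private MC + MEC = 25.48 + 4.34x.
Set SMC = demand: 25.48 + 4.34x = 210.33 - 2.84x → x* = 25.7451.
Gap = |32.4617 − 25.7451| = 6.7166.

6.72 units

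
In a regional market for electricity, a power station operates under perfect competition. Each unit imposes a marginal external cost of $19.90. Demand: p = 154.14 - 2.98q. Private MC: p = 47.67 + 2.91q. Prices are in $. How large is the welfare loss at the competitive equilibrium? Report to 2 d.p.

Market equilibrium (private): 47.67 + 2.91q = 154.14 - 2.98q → q_m = 18.0764.
Social marginal cost = private MC + MEC = 67.57 + 2.91q.
Set SMC = demand: 67.57 + 2.91q = 154.14 - 2.98q → q* = 14.6978.
Between q* and q_m the wedge SMC − demand runs linearly from 0 to MEC(q_m), so the loss is a triangle.
DWL = ½ × 3.3786 × 19.9000 = 33.6171.

DWL = $33.62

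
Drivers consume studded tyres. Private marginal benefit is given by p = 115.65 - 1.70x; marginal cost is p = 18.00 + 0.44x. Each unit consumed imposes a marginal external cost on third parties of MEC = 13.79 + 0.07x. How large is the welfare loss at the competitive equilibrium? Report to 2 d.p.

DWL = 65.26

Market equilibrium (private): 18.00 + 0.44x = 115.65 - 1.70x → x_m = 45.6308.
Social marginal benefit = demand − MEC = 101.86 - 1.77x.
Set SMB = MC: 101.86 - 1.77x = 18.00 + 0.44x → x* = 37.9457.
Between x* and x_m the wedge MC − SMB runs linearly from 0 to MEC(x_m), so the loss is a triangle.
DWL = ½ × 7.6851 × 16.9842 = 65.2626.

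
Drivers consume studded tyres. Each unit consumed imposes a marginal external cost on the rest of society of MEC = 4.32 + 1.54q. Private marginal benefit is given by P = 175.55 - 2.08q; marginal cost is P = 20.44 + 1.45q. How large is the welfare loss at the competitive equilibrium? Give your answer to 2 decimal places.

Market equilibrium (private): 20.44 + 1.45q = 175.55 - 2.08q → q_m = 43.9405.
Social marginal benefit = demand − MEC = 171.23 - 3.62q.
Set SMB = MC: 171.23 - 3.62q = 20.44 + 1.45q → q* = 29.7416.
Height of the DWL triangle at q_m is MC(q_m) − SMB(q_m) = MEC(q_m) = 71.9884.
DWL = ½ × 14.1989 × 71.9884 = 511.0780.

DWL = 511.08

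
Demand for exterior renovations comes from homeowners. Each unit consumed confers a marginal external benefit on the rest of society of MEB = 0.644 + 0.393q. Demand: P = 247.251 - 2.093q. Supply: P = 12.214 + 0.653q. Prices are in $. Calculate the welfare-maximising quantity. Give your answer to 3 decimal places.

q* = 100.162

Social marginal benefit = demand + MEB = 247.895 - 1.700q.
Set SMB = MC: 247.895 - 1.700q = 12.214 + 0.653q → q* = 100.1619.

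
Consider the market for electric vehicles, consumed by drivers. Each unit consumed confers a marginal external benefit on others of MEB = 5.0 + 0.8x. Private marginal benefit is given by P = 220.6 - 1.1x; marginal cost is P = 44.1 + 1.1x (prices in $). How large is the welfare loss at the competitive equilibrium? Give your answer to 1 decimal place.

DWL = $1709.3

Market equilibrium (private): 44.1 + 1.1x = 220.6 - 1.1x → x_m = 80.2273.
Social marginal benefit = demand + MEB = 225.6 - 0.3x.
Set SMB = MC: 225.6 - 0.3x = 44.1 + 1.1x → x* = 129.6429.
Height of the DWL triangle at x_m is SMB(x_m) − MC(x_m) = MEB(x_m) = 69.1818.
DWL = ½ × 49.4156 × 69.1818 = 1709.3301.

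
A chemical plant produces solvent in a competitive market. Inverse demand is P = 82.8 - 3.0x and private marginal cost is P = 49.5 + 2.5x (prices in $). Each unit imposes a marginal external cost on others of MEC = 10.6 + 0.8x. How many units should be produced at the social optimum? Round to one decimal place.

x* = 3.6

Social marginal cost = private MC + MEC = 60.1 + 3.3x.
Set SMC = demand: 60.1 + 3.3x = 82.8 - 3.0x → x* = 3.6032.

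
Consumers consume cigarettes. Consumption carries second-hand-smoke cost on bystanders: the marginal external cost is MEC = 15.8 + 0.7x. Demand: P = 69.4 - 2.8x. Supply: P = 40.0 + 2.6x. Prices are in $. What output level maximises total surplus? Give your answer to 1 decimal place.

Social marginal benefit = demand − MEC = 53.6 - 3.5x.
Set SMB = MC: 53.6 - 3.5x = 40.0 + 2.6x → x* = 2.2295.

x* = 2.2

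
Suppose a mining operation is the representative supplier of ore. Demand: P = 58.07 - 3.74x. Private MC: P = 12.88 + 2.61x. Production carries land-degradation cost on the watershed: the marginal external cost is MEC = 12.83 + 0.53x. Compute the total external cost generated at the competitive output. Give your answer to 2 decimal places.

104.73

Market equilibrium (private): 12.88 + 2.61x = 58.07 - 3.74x → x_m = 7.1165.
Total external cost = ∫₀^{x_m} (12.83 + 0.53x) dx = 12.83×7.1165 + ½×0.53×7.1165² = 104.7255.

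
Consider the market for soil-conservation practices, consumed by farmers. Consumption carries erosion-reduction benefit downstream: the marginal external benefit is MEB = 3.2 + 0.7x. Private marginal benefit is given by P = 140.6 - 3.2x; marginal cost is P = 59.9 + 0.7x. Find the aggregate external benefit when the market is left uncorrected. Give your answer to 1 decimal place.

Market equilibrium (private): 59.9 + 0.7x = 140.6 - 3.2x → x_m = 20.6923.
Total external benefit = ∫₀^{x_m} (3.2 + 0.7x) dx = 3.2×20.6923 + ½×0.7×20.6923² = 216.0753.

216.1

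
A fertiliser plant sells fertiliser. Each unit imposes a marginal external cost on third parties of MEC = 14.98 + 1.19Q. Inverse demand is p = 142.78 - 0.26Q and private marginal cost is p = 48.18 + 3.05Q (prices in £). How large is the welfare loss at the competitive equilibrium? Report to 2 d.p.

Market equilibrium (private): 48.18 + 3.05Q = 142.78 - 0.26Q → Q_m = 28.5801.
Social marginal cost = private MC + MEC = 63.16 + 4.24Q.
Set SMC = demand: 63.16 + 4.24Q = 142.78 - 0.26Q → Q* = 17.6933.
The loss is the area between SMC and demand from Q* to Q_m; with linear curves that's a triangle of height MEC(Q_m).
DWL = ½ × 10.8868 × 48.9903 = 266.6738.

DWL = £266.67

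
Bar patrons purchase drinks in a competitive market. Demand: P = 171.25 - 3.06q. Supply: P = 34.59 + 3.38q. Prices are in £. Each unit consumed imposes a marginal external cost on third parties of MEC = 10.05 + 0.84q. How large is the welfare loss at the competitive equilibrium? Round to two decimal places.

DWL = £53.37

Market equilibrium (private): 34.59 + 3.38q = 171.25 - 3.06q → q_m = 21.2205.
Social marginal benefit = demand − MEC = 161.20 - 3.90q.
Set SMB = MC: 161.20 - 3.90q = 34.59 + 3.38q → q* = 17.3915.
The welfare-loss triangle has base |q_m − q*| and height MEC(q_m) (the vertical gap between SMB and MC is zero at q* and MEC at q_m).
DWL = ½ × 3.8290 × 27.8752 = 53.3671.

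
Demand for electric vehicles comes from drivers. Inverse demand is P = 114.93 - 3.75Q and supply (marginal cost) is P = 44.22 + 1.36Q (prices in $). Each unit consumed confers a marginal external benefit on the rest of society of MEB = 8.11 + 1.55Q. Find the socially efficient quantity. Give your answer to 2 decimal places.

Q* = 22.14

Social marginal benefit = demand + MEB = 123.04 - 2.20Q.
Set SMB = MC: 123.04 - 2.20Q = 44.22 + 1.36Q → Q* = 22.1404.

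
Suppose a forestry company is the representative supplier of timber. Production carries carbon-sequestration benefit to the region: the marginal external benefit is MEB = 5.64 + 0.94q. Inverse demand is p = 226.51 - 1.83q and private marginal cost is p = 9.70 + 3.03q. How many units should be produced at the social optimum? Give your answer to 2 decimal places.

q* = 56.75

Social marginal cost = private MC − MEB = 4.06 + 2.09q.
Set SMC = demand: 4.06 + 2.09q = 226.51 - 1.83q → q* = 56.7474.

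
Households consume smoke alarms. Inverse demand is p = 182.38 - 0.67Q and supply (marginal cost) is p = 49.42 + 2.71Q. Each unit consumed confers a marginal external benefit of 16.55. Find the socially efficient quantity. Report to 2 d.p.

Q* = 44.23

Social marginal benefit = demand + MEB = 198.93 - 0.67Q.
Set SMB = MC: 198.93 - 0.67Q = 49.42 + 2.71Q → Q* = 44.2337.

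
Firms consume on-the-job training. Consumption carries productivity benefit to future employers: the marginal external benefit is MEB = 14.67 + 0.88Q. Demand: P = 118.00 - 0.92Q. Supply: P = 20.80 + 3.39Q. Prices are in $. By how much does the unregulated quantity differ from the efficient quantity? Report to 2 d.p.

Market equilibrium (private): 20.80 + 3.39Q = 118.00 - 0.92Q → Q_m = 22.5522.
Social marginal benefit = demand + MEB = 132.67 - 0.04Q.
Set SMB = MC: 132.67 - 0.04Q = 20.80 + 3.39Q → Q* = 32.6152.
Gap = |22.5522 − 32.6152| = 10.0630.

10.06 units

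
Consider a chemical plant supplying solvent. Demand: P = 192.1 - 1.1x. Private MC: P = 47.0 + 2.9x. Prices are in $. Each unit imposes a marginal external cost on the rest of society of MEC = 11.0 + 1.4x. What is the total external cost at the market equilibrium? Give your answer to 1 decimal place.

Market equilibrium (private): 47.0 + 2.9x = 192.1 - 1.1x → x_m = 36.2750.
Total external cost = ∫₀^{x_m} (11.0 + 1.4x) dx = 11.0×36.2750 + ½×1.4×36.2750² = 1320.1379.

$1320.1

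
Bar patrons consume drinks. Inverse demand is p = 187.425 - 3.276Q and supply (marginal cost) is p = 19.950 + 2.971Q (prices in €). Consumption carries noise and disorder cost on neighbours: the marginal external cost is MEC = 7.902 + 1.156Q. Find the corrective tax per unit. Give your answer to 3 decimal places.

tax = €32.820 per unit

Social marginal benefit = demand − MEC = 179.523 - 4.432Q.
Set SMB = MC: 179.523 - 4.432Q = 19.950 + 2.971Q → Q* = 21.5552.
The Pigouvian tax equals MEC at Q*: 7.902 + 1.156×21.5552 = 32.8198.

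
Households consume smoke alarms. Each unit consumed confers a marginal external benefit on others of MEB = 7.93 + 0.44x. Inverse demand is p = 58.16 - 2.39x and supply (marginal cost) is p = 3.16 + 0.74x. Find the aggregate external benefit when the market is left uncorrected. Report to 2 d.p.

207.27

Market equilibrium (private): 3.16 + 0.74x = 58.16 - 2.39x → x_m = 17.5719.
Total external benefit = ∫₀^{x_m} (7.93 + 0.44x) dx = 7.93×17.5719 + ½×0.44×17.5719² = 207.2749.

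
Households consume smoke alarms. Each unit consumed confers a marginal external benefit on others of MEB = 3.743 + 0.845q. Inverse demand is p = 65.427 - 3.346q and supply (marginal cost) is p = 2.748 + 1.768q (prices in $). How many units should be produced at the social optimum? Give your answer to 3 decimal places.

Social marginal benefit = demand + MEB = 69.170 - 2.501q.
Set SMB = MC: 69.170 - 2.501q = 2.748 + 1.768q → q* = 15.5591.

q* = 15.559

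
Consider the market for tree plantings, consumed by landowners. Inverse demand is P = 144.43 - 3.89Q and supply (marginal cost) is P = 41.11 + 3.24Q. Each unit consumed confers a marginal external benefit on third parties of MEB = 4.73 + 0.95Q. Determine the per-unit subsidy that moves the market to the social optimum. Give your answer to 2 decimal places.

subsidy = 21.34 per unit

Social marginal benefit = demand + MEB = 149.16 - 2.94Q.
Set SMB = MC: 149.16 - 2.94Q = 41.11 + 3.24Q → Q* = 17.4838.
The Pigouvian subsidy equals MEB at Q*: 4.73 + 0.95×17.4838 = 21.3396.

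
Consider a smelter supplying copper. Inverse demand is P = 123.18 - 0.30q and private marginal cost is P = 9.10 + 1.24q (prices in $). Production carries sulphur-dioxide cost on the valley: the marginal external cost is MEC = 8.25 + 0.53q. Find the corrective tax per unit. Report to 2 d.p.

tax = $35.35 per unit

Social marginal cost = private MC + MEC = 17.35 + 1.77q.
Set SMC = demand: 17.35 + 1.77q = 123.18 - 0.30q → q* = 51.1256.
The Pigouvian tax equals MEC at q*: 8.25 + 0.53×51.1256 = 35.3466.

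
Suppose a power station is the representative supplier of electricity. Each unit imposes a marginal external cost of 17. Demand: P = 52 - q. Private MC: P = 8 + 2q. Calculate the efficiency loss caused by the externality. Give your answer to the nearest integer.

DWL = 48

Market equilibrium (private): 8 + 2q = 52 - q → q_m = 14.6667.
Social marginal cost = private MC + MEC = 25 + 2q.
Set SMC = demand: 25 + 2q = 52 - q → q* = 9.0000.
The welfare-loss triangle has base |q_m − q*| and height MEC(q_m) (the vertical gap between SMC and demand is zero at q* and MEC at q_m).
DWL = ½ × 5.6667 × 17.0000 = 48.1670.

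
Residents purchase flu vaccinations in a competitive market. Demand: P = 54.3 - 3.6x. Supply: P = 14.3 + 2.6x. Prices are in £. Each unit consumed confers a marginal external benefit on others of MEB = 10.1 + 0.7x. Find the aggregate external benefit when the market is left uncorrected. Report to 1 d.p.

£79.7

Market equilibrium (private): 14.3 + 2.6x = 54.3 - 3.6x → x_m = 6.4516.
Total external benefit = ∫₀^{x_m} (10.1 + 0.7x) dx = 10.1×6.4516 + ½×0.7×6.4516² = 79.7293.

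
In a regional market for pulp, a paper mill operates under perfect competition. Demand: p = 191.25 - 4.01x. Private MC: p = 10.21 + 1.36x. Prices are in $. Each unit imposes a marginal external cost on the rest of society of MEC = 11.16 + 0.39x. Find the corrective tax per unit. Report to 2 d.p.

Social marginal cost = private MC + MEC = 21.37 + 1.75x.
Set SMC = demand: 21.37 + 1.75x = 191.25 - 4.01x → x* = 29.4931.
The Pigouvian tax equals MEC at x*: 11.16 + 0.39×29.4931 = 22.6623.

tax = $22.66 per unit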